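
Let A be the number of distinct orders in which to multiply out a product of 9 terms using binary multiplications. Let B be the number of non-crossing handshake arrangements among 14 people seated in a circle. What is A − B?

Parenthesizations of m factors correspond to full binary trees with m leaves, counted by C_{m−1}; m = 9 gives C_8. So A = C_8 = 1430.
Non-crossing handshake pairings of 2n people are counted by C_n; 14 people gives n = 7. So B = C_7 = 429.
A − B = 1430 − 429 = 1001.

1001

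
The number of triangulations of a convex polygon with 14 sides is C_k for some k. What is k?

A convex 14-gon is triangulated into 12 triangles, and the number of such triangulations is the Catalan number C_{14−2} = C_12.

12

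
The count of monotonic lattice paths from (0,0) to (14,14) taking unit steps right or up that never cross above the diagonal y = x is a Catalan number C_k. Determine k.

Sub-diagonal monotone paths from (0,0) to (14,14) biject with Dyck paths of semilength 14, giving C_14.

14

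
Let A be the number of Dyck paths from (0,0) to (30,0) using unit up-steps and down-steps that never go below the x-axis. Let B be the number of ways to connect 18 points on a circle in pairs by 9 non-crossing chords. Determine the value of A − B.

Dyck paths of semilength n (length 2n) are counted by C_n; here n = 15. So A = C_15 = 9694845.
Pairing 18 circle points by 9 non-crossing chords gives C_9 matchings. So B = C_9 = 4862.
A − B = 9694845 − 4862 = 9689983.

9689983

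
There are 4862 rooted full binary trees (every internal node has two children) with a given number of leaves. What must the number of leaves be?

Full binary trees with L leaves are counted by C_{L−1}; 4862 = C_9.
So the index is 9, and the number of leaves is 9 + 1 = 10.

10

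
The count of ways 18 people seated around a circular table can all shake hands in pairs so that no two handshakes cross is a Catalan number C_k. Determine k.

9

Non-crossing handshake pairings of 2n people are counted by C_n; 18 people gives n = 9.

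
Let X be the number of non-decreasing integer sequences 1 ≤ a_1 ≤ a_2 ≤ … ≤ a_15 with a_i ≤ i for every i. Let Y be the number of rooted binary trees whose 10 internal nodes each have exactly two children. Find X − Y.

Weakly increasing sequences with a_i ≤ i biject with Dyck paths of semilength 15, so there are C_15. So X = C_15 = 9694845.
The number of full binary trees on 10 internal nodes is the Catalan number C_10. So Y = C_10 = 16796.
X − Y = 9694845 − 16796 = 9678049.

9678049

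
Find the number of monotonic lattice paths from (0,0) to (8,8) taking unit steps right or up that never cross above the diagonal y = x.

1430

Monotone paths in an n×n grid that stay weakly below the diagonal are counted by C_n; here n = 8.
C_8 = 1430.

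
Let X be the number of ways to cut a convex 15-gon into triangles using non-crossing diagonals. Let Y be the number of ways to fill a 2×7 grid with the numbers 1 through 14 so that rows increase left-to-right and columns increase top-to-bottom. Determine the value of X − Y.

The number of triangulations of a 15-gon is the Catalan number C_13 (index = sides − 2). So X = C_13 = 742900.
Standard Young tableaux of shape 2×n are counted by C_n; here n = 7. So Y = C_7 = 429.
X − Y = 742900 − 429 = 742471.

742471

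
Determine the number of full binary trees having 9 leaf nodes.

Full binary trees with 9 leaves have 9−1 = 8 internal nodes, so there are C_8 of them.
C_8 = C(16,8)/9 = 12870/9 = 1430.

1430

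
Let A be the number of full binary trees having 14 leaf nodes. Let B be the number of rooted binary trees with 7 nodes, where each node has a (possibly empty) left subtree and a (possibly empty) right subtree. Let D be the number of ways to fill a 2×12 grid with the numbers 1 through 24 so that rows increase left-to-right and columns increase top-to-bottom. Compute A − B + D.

950483

A full binary tree with L leaves has L−1 internal nodes and is counted by C_{L−1}; L = 14 gives C_13. So A = C_13 = 742900.
Rooted binary trees with 7 nodes (each child slot possibly empty) number C_7. So B = C_7 = 429.
By the hook-length formula (or a Dyck-path bijection), SYT of shape 2×12 number C_12. So D = C_12 = 208012.
A − B + D = 742900 − 429 + 208012 = 950483.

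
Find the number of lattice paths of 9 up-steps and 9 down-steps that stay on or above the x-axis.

4862

Dyck paths of semilength n (length 2n) are counted by C_n; here n = 9.
C_9 = C(18,9)/10 = 48620/10 = 4862.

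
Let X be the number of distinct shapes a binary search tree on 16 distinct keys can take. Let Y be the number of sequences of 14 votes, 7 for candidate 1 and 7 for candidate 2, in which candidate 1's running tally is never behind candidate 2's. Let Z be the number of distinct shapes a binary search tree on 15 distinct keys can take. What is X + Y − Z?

25663254

There are C_n binary search tree shapes on n keys; with n = 16 that is C_16. So X = C_16 = 35357670.
Ballot sequences with n votes each where one side never trails are Dyck words, counted by C_n; here n = 7. So Y = C_7 = 429.
Rooted binary trees with 15 nodes (each child slot possibly empty) number C_15. So Z = C_15 = 9694845.
X + Y − Z = 35357670 + 429 − 9694845 = 25663254.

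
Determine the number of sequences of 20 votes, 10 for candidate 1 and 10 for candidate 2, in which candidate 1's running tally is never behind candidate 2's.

Reading a vote for the leader as '(' and for the other as ')' turns such a sequence into a balanced string of 10 pairs, so the count is C_10.
C_10 = C_9 · 2(2·9+1)/(9+2) = 4862 · 38/11 = 16796.

16796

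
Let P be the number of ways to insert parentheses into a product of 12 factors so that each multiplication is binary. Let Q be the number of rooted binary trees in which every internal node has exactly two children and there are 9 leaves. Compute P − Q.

Bracketing 12 factors into binary products is counted by C_{12−1} = C_11. So P = C_11 = 58786.
A full binary tree with L leaves has L−1 internal nodes and is counted by C_{L−1}; L = 9 gives C_8. So Q = C_8 = 1430.
P − Q = 58786 − 1430 = 57356.

57356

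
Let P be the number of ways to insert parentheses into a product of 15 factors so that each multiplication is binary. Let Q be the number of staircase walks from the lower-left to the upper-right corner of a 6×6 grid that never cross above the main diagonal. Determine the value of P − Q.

Bracketing 15 factors into binary products is counted by C_{15−1} = C_14. So P = C_14 = 2674440.
Monotone paths in an n×n grid that stay weakly below the diagonal are counted by C_n; here n = 6. So Q = C_6 = 132.
P − Q = 2674440 − 132 = 2674308.

2674308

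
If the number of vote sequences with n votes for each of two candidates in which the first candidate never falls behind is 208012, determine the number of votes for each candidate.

12

Such ballot sequences with n votes each are counted by C_n; 208012 = C_12.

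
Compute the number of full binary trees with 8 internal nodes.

1430

Full binary trees with n internal nodes are counted by C_n; here n = 8.
C_8 = C(16,8)/9 = 12870/9 = 1430.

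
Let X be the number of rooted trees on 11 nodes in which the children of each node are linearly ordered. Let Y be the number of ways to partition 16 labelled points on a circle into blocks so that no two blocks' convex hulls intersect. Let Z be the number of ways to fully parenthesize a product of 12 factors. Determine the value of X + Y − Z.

35315680

A rooted plane tree on 11 nodes has 10 edges, and such trees are counted by C_10. So X = C_10 = 16796.
Non-crossing partitions of an n-element set are counted by C_n; here n = 16. So Y = C_16 = 35357670.
Bracketing 12 factors into binary products is counted by C_{12−1} = C_11. So Z = C_11 = 58786.
X + Y − Z = 16796 + 35357670 − 58786 = 35315680.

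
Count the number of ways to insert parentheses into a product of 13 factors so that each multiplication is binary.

208012

Ways to associate a product of 13 factors correspond to binary trees on 13 leaves, so the count is C_12.
C_12 = 208012.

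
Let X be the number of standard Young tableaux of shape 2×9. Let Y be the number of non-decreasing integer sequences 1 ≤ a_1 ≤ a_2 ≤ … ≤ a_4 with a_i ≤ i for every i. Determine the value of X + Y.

4876

Standard Young tableaux of shape 2×n are counted by C_n; here n = 9. So X = C_9 = 4862.
Weakly increasing sequences with a_i ≤ i biject with Dyck paths of semilength 4, so there are C_4. So Y = C_4 = 14.
X + Y = 4862 + 14 = 4876.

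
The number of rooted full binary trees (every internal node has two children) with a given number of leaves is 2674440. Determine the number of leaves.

Full binary trees with L leaves are counted by C_{L−1}; 2674440 = C_14.
So the index is 14, and the number of leaves is 14 + 1 = 15.

15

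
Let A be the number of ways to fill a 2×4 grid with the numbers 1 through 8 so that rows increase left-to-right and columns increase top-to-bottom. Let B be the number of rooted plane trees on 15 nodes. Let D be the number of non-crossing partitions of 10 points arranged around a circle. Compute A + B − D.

Standard Young tableaux of shape 2×n are counted by C_n; here n = 4. So A = C_4 = 14.
Rooted ordered (plane) trees on m nodes have m−1 edges and are counted by C_{m−1}; m = 15 gives C_14. So B = C_14 = 2674440.
The non-crossing partitions of [10] form a lattice of size C_10. So D = C_10 = 16796.
A + B − D = 14 + 2674440 − 16796 = 2657658.

2657658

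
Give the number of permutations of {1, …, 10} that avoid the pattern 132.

Permutations of [n] avoiding any single length-3 pattern are counted by C_n; here n = 10.
C_10 = 16796.

16796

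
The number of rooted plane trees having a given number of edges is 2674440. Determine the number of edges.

14

Rooted ordered trees with n edges are counted by C_n. Since C_14 = 2674440, the index is 14.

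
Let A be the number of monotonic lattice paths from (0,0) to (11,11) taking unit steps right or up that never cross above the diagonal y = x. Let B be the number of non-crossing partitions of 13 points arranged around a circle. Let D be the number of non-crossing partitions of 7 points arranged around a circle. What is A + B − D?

Sub-diagonal monotone paths from (0,0) to (11,11) biject with Dyck paths of semilength 11, giving C_11. So A = C_11 = 58786.
Non-crossing partitions of an n-element set are counted by C_n; here n = 13. So B = C_13 = 742900.
Non-crossing partitions of an n-element set are counted by C_n; here n = 7. So D = C_7 = 429.
A + B − D = 58786 + 742900 − 429 = 801257.

801257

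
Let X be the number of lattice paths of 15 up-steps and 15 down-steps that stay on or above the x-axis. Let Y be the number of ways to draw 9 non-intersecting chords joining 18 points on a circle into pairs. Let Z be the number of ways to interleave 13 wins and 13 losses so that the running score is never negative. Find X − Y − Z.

8947083

Paths of 15 up- and 15 down-steps that never dip below the axis are Dyck paths; their count is C_15. So X = C_15 = 9694845.
Non-crossing perfect matchings of 2n points on a circle are counted by C_n; with 18 points, n = 9. So Y = C_9 = 4862.
Ballot sequences with n votes each where one side never trails are Dyck words, counted by C_n; here n = 13. So Z = C_13 = 742900.
X − Y − Z = 9694845 − 4862 − 742900 = 8947083.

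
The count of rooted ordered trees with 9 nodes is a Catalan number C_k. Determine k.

8

Rooted ordered (plane) trees on m nodes have m−1 edges and are counted by C_{m−1}; m = 9 gives C_8.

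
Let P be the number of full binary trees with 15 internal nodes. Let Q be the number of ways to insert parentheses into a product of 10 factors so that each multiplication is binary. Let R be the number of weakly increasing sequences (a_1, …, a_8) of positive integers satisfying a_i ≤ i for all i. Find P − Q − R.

9688553

Full binary trees with n internal nodes are counted by C_n; here n = 15. So P = C_15 = 9694845.
Parenthesizations of m factors correspond to full binary trees with m leaves, counted by C_{m−1}; m = 10 gives C_9. So Q = C_9 = 4862.
Weakly increasing sequences with a_i ≤ i biject with Dyck paths of semilength 8, so there are C_8. So R = C_8 = 1430.
P − Q − R = 9694845 − 4862 − 1430 = 9688553.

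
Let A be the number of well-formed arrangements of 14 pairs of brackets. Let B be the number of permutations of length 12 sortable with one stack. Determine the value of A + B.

2882452

Balanced strings of n pairs of brackets are counted by C_n; here n = 14. So A = C_14 = 2674440.
By Knuth's characterisation, the stack-sortable permutations of length 12 are the 231-avoiders, numbering C_12. So B = C_12 = 208012.
A + B = 2674440 + 208012 = 2882452.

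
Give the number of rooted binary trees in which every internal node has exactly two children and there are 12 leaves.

Full binary trees with 12 leaves have 12−1 = 11 internal nodes, so there are C_11 of them.
C_11 = 58786.

58786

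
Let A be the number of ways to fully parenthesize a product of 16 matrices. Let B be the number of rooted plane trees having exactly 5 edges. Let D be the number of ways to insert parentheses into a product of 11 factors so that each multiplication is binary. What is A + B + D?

Parenthesizations of m factors correspond to full binary trees with m leaves, counted by C_{m−1}; m = 16 gives C_15. So A = C_15 = 9694845.
Rooted ordered trees with n edges are counted by C_n; here n = 5. So B = C_5 = 42.
Ways to associate a product of 11 factors correspond to binary trees on 11 leaves, so the count is C_10. So D = C_10 = 16796.
A + B + D = 9694845 + 42 + 16796 = 9711683.

9711683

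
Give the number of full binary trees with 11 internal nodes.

58786

Full binary trees with n internal nodes are counted by C_n; here n = 11.
C_11 = C(22,11)/12 = 705432/12 = 58786.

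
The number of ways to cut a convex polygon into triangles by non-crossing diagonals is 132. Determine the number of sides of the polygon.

8

Triangulations of a convex m-gon are counted by C_{m−2}, and C_6 = 132.
So m − 2 = 6, giving m = 8 sides.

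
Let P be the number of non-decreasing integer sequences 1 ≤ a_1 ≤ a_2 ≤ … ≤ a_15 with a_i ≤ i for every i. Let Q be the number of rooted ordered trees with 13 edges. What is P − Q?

Weakly increasing sequences with a_i ≤ i biject with Dyck paths of semilength 15, so there are C_15. So P = C_15 = 9694845.
A rooted plane tree with 13 edges has 14 nodes, and the count is C_13. So Q = C_13 = 742900.
P − Q = 9694845 − 742900 = 8951945.

8951945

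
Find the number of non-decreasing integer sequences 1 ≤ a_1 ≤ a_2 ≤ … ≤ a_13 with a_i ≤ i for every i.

Such sub-staircase sequences of length n are counted by C_n; here n = 13.
C_13 = 742900.

742900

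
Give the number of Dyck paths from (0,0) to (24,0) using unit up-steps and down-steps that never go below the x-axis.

A Dyck path with 12 up-steps and 12 down-steps has semilength 12, so there are C_12 of them.
C_12 = C(24,12)/13 = 2704156/13 = 208012.

208012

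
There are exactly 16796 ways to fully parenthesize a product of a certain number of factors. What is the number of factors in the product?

11

Parenthesizations of m factors are counted by C_{m−1}, and C_10 = 16796.
So the index is 10, and the number of factors is 10 + 1 = 11.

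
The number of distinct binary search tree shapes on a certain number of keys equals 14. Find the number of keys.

4

Binary search tree shapes on n keys are counted by C_n. Since C_4 = 14, the index is 4.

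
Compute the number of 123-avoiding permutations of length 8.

Permutations of [n] avoiding any single length-3 pattern are counted by C_n; here n = 8.
C_8 = 1430.

1430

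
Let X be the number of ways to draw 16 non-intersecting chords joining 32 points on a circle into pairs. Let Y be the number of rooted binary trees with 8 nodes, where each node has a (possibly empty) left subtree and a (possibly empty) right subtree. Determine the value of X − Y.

Pairing 32 circle points by 16 non-crossing chords gives C_16 matchings. So X = C_16 = 35357670.
There are C_n binary search tree shapes on n keys; with n = 8 that is C_8. So Y = C_8 = 1430.
X − Y = 35357670 − 1430 = 35356240.

35356240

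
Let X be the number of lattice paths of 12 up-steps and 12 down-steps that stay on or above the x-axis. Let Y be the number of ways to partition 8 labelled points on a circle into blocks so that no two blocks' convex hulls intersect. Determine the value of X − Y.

206582

Dyck paths of semilength n (length 2n) are counted by C_n; here n = 12. So X = C_12 = 208012.
The non-crossing partitions of [8] form a lattice of size C_8. So Y = C_8 = 1430.
X − Y = 208012 − 1430 = 206582.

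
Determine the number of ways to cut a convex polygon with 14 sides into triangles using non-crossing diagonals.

208012

Triangulations of a convex m-gon are counted by C_{m−2}; with m = 14 this is C_12.
C_12 = C_11 · 2(2·11+1)/(11+2) = 58786 · 46/13 = 208012.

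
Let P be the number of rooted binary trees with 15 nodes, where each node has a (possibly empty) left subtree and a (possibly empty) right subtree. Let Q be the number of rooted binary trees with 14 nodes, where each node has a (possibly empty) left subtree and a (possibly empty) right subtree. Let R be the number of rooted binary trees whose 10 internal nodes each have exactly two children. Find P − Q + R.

Rooted binary trees with 15 nodes (each child slot possibly empty) number C_15. So P = C_15 = 9694845.
Binary trees (left/right distinguished) on n nodes are counted by C_n; here n = 14. So Q = C_14 = 2674440.
Full binary trees with n internal nodes are counted by C_n; here n = 10. So R = C_10 = 16796.
P − Q + R = 9694845 − 2674440 + 16796 = 7037201.

7037201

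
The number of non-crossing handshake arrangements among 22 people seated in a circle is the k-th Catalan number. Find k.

11

Non-crossing handshake pairings of 2n people are counted by C_n; 22 people gives n = 11.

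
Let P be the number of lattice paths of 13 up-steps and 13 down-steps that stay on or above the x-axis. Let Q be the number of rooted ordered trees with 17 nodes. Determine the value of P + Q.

36100570

Dyck paths of semilength n (length 2n) are counted by C_n; here n = 13. So P = C_13 = 742900.
Rooted ordered (plane) trees on m nodes have m−1 edges and are counted by C_{m−1}; m = 17 gives C_16. So Q = C_16 = 35357670.
P + Q = 742900 + 35357670 = 36100570.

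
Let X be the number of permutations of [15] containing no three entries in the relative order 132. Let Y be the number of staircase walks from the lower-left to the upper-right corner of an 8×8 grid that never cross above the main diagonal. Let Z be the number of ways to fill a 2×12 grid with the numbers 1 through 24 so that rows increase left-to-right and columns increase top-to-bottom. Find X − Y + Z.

9901427

Permutations of [n] avoiding any single length-3 pattern are counted by C_n; here n = 15. So X = C_15 = 9694845.
Monotone paths in an n×n grid that stay weakly below the diagonal are counted by C_n; here n = 8. So Y = C_8 = 1430.
Standard Young tableaux of shape 2×n are counted by C_n; here n = 12. So Z = C_12 = 208012.
X − Y + Z = 9694845 − 1430 + 208012 = 9901427.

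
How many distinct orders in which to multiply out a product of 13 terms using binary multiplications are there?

Ways to associate a product of 13 factors correspond to binary trees on 13 leaves, so the count is C_12.
C_12 = 208012.

208012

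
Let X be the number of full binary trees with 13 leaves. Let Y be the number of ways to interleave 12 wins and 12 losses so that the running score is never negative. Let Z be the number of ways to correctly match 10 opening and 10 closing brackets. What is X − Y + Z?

16796

A full binary tree with L leaves has L−1 internal nodes and is counted by C_{L−1}; L = 13 gives C_12. So X = C_12 = 208012.
Ballot sequences with n votes each where one side never trails are Dyck words, counted by C_n; here n = 12. So Y = C_12 = 208012.
With 10 pairs the number of balanced bracket strings is the Catalan number C_10. So Z = C_10 = 16796.
X − Y + Z = 208012 − 208012 + 16796 = 16796.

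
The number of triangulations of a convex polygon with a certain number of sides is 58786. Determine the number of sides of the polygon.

13

Triangulations of a convex m-gon are counted by C_{m−2}. Since C_11 = 58786, the index is 11.
So m − 2 = 11, giving m = 13 sides.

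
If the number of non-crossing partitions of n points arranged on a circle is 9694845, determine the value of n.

15

Non-crossing partitions of [n] are counted by C_n. The Catalan number equal to 9694845 is C_15.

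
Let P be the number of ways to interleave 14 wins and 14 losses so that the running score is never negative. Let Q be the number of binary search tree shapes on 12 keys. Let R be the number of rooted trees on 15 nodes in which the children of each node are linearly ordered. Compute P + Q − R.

208012

Ballot sequences with n votes each where one side never trails are Dyck words, counted by C_n; here n = 14. So P = C_14 = 2674440.
There are C_n binary search tree shapes on n keys; with n = 12 that is C_12. So Q = C_12 = 208012.
Rooted ordered (plane) trees on m nodes have m−1 edges and are counted by C_{m−1}; m = 15 gives C_14. So R = C_14 = 2674440.
P + Q − R = 2674440 + 208012 − 2674440 = 208012.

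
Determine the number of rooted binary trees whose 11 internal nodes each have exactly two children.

58786

The number of full binary trees on 11 internal nodes is the Catalan number C_11.
C_11 = C(22,11)/12 = 705432/12 = 58786.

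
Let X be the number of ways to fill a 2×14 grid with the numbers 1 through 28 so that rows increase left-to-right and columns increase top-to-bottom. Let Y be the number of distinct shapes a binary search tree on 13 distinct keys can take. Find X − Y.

1931540

Standard Young tableaux of shape 2×n are counted by C_n; here n = 14. So X = C_14 = 2674440.
Binary trees (left/right distinguished) on n nodes are counted by C_n; here n = 13. So Y = C_13 = 742900.
X − Y = 2674440 − 742900 = 1931540.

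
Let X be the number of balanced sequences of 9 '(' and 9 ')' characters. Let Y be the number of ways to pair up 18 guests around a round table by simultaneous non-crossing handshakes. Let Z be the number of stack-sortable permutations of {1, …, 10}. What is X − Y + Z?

With 9 pairs the number of balanced bracket strings is the Catalan number C_9. So X = C_9 = 4862.
Non-crossing handshake pairings of 2n people are counted by C_n; 18 people gives n = 9. So Y = C_9 = 4862.
Stack-sortable permutations are exactly the 231-avoiding ones, counted by C_n; here n = 10. So Z = C_10 = 16796.
X − Y + Z = 4862 − 4862 + 16796 = 16796.

16796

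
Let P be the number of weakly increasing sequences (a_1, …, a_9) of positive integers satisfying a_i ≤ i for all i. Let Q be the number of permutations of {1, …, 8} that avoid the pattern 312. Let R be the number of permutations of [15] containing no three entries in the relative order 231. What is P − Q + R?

9698277

Such sub-staircase sequences of length n are counted by C_n; here n = 9. So P = C_9 = 4862.
For any fixed pattern of length 3, the pattern-avoiding permutations of [8] number C_8. So Q = C_8 = 1430.
Permutations of [n] avoiding any single length-3 pattern are counted by C_n; here n = 15. So R = C_15 = 9694845.
P − Q + R = 4862 − 1430 + 9694845 = 9698277.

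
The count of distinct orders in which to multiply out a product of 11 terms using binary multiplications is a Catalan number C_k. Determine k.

Bracketing 11 factors into binary products is counted by C_{11−1} = C_10.

10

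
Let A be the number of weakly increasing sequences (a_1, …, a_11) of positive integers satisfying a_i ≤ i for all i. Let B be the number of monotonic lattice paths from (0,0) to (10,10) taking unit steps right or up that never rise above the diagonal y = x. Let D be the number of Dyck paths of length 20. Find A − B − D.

Weakly increasing sequences with a_i ≤ i biject with Dyck paths of semilength 11, so there are C_11. So A = C_11 = 58786.
Monotone paths in an n×n grid that stay weakly below the diagonal are counted by C_n; here n = 10. So B = C_10 = 16796.
Dyck paths of semilength n (length 2n) are counted by C_n; here n = 10. So D = C_10 = 16796.
A − B − D = 58786 − 16796 − 16796 = 25194.

25194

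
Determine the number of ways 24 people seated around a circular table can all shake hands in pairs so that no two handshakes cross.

208012

With 24 = 2·12 people, non-crossing handshake pairings are non-crossing perfect matchings on a circle, counted by C_12.
C_12 = C_11 · 2(2·11+1)/(11+2) = 58786 · 46/13 = 208012.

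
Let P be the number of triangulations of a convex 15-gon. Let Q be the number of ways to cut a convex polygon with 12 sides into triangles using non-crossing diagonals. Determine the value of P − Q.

726104

The number of triangulations of a 15-gon is the Catalan number C_13 (index = sides − 2). So P = C_13 = 742900.
A convex 12-gon is triangulated into 10 triangles, and the number of such triangulations is the Catalan number C_{12−2} = C_10. So Q = C_10 = 16796.
P − Q = 742900 − 16796 = 726104.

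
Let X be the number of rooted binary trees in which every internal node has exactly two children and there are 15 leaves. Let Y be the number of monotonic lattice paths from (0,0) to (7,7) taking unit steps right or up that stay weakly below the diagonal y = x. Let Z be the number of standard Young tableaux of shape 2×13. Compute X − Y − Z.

1931111

A full binary tree with L leaves has L−1 internal nodes and is counted by C_{L−1}; L = 15 gives C_14. So X = C_14 = 2674440.
Monotone paths in an n×n grid that stay weakly below the diagonal are counted by C_n; here n = 7. So Y = C_7 = 429.
Standard Young tableaux of shape 2×n are counted by C_n; here n = 13. So Z = C_13 = 742900.
X − Y − Z = 2674440 − 429 − 742900 = 1931111.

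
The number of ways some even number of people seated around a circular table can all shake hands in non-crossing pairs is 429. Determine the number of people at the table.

14

Non-crossing handshake pairings of 2n people are counted by C_n, and C_7 = 429.
So n = 7, and there are 2n = 14 people.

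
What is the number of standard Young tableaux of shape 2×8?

Standard Young tableaux of shape 2×n are counted by C_n; here n = 8.
C_8 = C(16,8)/9 = 12870/9 = 1430.

1430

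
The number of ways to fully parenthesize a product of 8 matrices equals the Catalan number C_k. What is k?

7

Ways to associate a product of 8 factors correspond to binary trees on 8 leaves, so the count is C_7.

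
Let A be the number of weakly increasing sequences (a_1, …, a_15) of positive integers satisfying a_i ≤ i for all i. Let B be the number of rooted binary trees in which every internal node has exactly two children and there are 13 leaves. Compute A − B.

9486833

Such sub-staircase sequences of length n are counted by C_n; here n = 15. So A = C_15 = 9694845.
Full binary trees with 13 leaves have 13−1 = 12 internal nodes, so there are C_12 of them. So B = C_12 = 208012.
A − B = 9694845 − 208012 = 9486833.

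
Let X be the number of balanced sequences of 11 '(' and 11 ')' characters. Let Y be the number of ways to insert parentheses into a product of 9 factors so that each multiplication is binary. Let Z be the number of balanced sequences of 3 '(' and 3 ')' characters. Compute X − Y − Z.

57351

A balanced arrangement of 11 bracket pairs is a Dyck word of semilength 11, so the count is C_11. So X = C_11 = 58786.
Bracketing 9 factors into binary products is counted by C_{9−1} = C_8. So Y = C_8 = 1430.
Balanced strings of n pairs of brackets are counted by C_n; here n = 3. So Z = C_3 = 5.
X − Y − Z = 58786 − 1430 − 5 = 57351.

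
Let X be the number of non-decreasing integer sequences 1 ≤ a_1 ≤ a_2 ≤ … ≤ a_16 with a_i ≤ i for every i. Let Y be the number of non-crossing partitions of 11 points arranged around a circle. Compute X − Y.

Weakly increasing sequences with a_i ≤ i biject with Dyck paths of semilength 16, so there are C_16. So X = C_16 = 35357670.
Non-crossing partitions of an n-element set are counted by C_n; here n = 11. So Y = C_11 = 58786.
X − Y = 35357670 − 58786 = 35298884.

35298884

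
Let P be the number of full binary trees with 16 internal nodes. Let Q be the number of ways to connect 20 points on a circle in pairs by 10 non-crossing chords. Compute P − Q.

Full binary trees with n internal nodes are counted by C_n; here n = 16. So P = C_16 = 35357670.
Pairing 20 circle points by 10 non-crossing chords gives C_10 matchings. So Q = C_10 = 16796.
P − Q = 35357670 − 16796 = 35340874.

35340874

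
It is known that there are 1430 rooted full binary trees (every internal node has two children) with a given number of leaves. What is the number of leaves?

Full binary trees with L leaves are counted by C_{L−1}; 1430 = C_8.
So the index is 8, and the number of leaves is 8 + 1 = 9.

9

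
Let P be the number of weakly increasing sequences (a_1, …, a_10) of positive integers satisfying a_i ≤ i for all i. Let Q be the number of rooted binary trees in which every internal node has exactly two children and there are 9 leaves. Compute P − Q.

Weakly increasing sequences with a_i ≤ i biject with Dyck paths of semilength 10, so there are C_10. So P = C_10 = 16796.
A full binary tree with L leaves has L−1 internal nodes and is counted by C_{L−1}; L = 9 gives C_8. So Q = C_8 = 1430.
P − Q = 16796 − 1430 = 15366.

15366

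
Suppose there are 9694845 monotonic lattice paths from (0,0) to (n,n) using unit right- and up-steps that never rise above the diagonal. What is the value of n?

15

Such diagonal-avoiding paths in an n×n grid are counted by C_n; 9694845 = C_15.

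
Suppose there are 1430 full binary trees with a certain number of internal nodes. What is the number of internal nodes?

Full binary trees with n internal nodes are counted by C_n. The Catalan number equal to 1430 is C_8.

8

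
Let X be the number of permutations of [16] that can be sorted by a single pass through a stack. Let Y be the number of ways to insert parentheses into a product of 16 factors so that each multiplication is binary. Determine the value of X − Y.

Stack-sortable permutations are exactly the 231-avoiding ones, counted by C_n; here n = 16. So X = C_16 = 35357670.
Ways to associate a product of 16 factors correspond to binary trees on 16 leaves, so the count is C_15. So Y = C_15 = 9694845.
X − Y = 35357670 − 9694845 = 25662825.

25662825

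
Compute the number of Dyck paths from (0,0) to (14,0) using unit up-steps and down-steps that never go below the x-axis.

429

A Dyck path with 7 up-steps and 7 down-steps has semilength 7, so there are C_7 of them.
C_7 = C(14,7)/8 = 3432/8 = 429.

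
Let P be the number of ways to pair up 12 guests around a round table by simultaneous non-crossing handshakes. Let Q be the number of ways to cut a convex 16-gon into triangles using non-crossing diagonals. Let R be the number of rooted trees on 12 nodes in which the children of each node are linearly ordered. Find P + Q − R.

Non-crossing handshake pairings of 2n people are counted by C_n; 12 people gives n = 6. So P = C_6 = 132.
The number of triangulations of a 16-gon is the Catalan number C_14 (index = sides − 2). So Q = C_14 = 2674440.
Rooted ordered (plane) trees on m nodes have m−1 edges and are counted by C_{m−1}; m = 12 gives C_11. So R = C_11 = 58786.
P + Q − R = 132 + 2674440 − 58786 = 2615786.

2615786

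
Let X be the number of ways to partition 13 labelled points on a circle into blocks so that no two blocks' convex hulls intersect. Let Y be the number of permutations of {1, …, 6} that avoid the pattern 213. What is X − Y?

Non-crossing partitions of an n-element set are counted by C_n; here n = 13. So X = C_13 = 742900.
Permutations of [n] avoiding any single length-3 pattern are counted by C_n; here n = 6. So Y = C_6 = 132.
X − Y = 742900 − 132 = 742768.

742768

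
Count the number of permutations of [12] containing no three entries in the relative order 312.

208012

For any fixed pattern of length 3, the pattern-avoiding permutations of [12] number C_12.
C_12 = 208012.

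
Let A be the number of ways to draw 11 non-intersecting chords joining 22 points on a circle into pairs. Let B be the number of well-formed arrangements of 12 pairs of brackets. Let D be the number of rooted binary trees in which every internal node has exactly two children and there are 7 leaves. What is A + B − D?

Pairing 22 circle points by 11 non-crossing chords gives C_11 matchings. So A = C_11 = 58786.
Balanced strings of n pairs of brackets are counted by C_n; here n = 12. So B = C_12 = 208012.
A full binary tree with L leaves has L−1 internal nodes and is counted by C_{L−1}; L = 7 gives C_6. So D = C_6 = 132.
A + B − D = 58786 + 208012 − 132 = 266666.

266666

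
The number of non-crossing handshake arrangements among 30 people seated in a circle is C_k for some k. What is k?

15

Non-crossing handshake pairings of 2n people are counted by C_n; 30 people gives n = 15.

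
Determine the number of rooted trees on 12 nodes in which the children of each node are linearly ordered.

Rooted ordered (plane) trees on m nodes have m−1 edges and are counted by C_{m−1}; m = 12 gives C_11.
C_11 = C(22,11)/12 = 705432/12 = 58786.

58786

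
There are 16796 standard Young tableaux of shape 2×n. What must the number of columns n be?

Standard Young tableaux of shape 2×n are counted by C_n, and C_10 = 16796.

10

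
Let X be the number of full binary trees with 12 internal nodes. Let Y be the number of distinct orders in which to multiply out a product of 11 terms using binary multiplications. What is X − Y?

Full binary trees with n internal nodes are counted by C_n; here n = 12. So X = C_12 = 208012.
Parenthesizations of m factors correspond to full binary trees with m leaves, counted by C_{m−1}; m = 11 gives C_10. So Y = C_10 = 16796.
X − Y = 208012 − 16796 = 191216.

191216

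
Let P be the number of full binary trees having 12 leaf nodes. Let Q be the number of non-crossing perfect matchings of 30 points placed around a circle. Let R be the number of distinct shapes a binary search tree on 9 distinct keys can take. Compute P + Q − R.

9748769

Full binary trees with 12 leaves have 12−1 = 11 internal nodes, so there are C_11 of them. So P = C_11 = 58786.
Non-crossing perfect matchings of 2n points on a circle are counted by C_n; with 30 points, n = 15. So Q = C_15 = 9694845.
Binary trees (left/right distinguished) on n nodes are counted by C_n; here n = 9. So R = C_9 = 4862.
P + Q − R = 58786 + 9694845 − 4862 = 9748769.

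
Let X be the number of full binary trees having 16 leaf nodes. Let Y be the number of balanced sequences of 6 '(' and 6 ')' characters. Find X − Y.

9694713

Full binary trees with 16 leaves have 16−1 = 15 internal nodes, so there are C_15 of them. So X = C_15 = 9694845.
A balanced arrangement of 6 bracket pairs is a Dyck word of semilength 6, so the count is C_6. So Y = C_6 = 132.
X − Y = 9694845 − 132 = 9694713.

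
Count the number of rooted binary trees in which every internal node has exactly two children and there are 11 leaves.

A full binary tree with L leaves has L−1 internal nodes and is counted by C_{L−1}; L = 11 gives C_10.
C_10 = 16796.

16796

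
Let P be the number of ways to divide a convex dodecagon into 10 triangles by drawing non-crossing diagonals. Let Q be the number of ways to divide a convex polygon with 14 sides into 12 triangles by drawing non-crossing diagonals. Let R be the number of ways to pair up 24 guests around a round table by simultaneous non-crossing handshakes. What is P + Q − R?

16796

The number of triangulations of a 12-gon is the Catalan number C_10 (index = sides − 2). So P = C_10 = 16796.
A convex 14-gon is triangulated into 12 triangles, and the number of such triangulations is the Catalan number C_{14−2} = C_12. So Q = C_12 = 208012.
Non-crossing handshake pairings of 2n people are counted by C_n; 24 people gives n = 12. So R = C_12 = 208012.
P + Q − R = 16796 + 208012 − 208012 = 16796.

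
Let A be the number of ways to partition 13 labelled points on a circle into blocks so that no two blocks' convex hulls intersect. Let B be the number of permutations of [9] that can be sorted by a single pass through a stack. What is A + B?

The non-crossing partitions of [13] form a lattice of size C_13. So A = C_13 = 742900.
By Knuth's characterisation, the stack-sortable permutations of length 9 are the 231-avoiders, numbering C_9. So B = C_9 = 4862.
A + B = 742900 + 4862 = 747762.

747762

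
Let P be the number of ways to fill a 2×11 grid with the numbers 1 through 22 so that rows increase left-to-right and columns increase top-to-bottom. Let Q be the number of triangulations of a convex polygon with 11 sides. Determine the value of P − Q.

53924

By the hook-length formula (or a Dyck-path bijection), SYT of shape 2×11 number C_11. So P = C_11 = 58786.
A convex 11-gon is triangulated into 9 triangles, and the number of such triangulations is the Catalan number C_{11−2} = C_9. So Q = C_9 = 4862.
P − Q = 58786 − 4862 = 53924.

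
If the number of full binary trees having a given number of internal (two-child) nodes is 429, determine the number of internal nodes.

7

Full binary trees with n internal nodes are counted by C_n. Since C_7 = 429, the index is 7.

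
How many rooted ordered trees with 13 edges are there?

A rooted plane tree with 13 edges has 14 nodes, and the count is C_13.
C_13 = C(26,13)/14 = 10400600/14 = 742900.

742900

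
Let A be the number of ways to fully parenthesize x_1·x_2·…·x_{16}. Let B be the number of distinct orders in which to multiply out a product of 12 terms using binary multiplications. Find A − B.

9636059

Parenthesizations of m factors correspond to full binary trees with m leaves, counted by C_{m−1}; m = 16 gives C_15. So A = C_15 = 9694845.
Ways to associate a product of 12 factors correspond to binary trees on 12 leaves, so the count is C_11. So B = C_11 = 58786.
A − B = 9694845 − 58786 = 9636059.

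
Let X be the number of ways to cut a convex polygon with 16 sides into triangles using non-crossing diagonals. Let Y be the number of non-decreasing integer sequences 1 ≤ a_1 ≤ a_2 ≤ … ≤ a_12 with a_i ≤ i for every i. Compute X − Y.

2466428

A convex 16-gon is triangulated into 14 triangles, and the number of such triangulations is the Catalan number C_{16−2} = C_14. So X = C_14 = 2674440.
Such sub-staircase sequences of length n are counted by C_n; here n = 12. So Y = C_12 = 208012.
X − Y = 2674440 − 208012 = 2466428.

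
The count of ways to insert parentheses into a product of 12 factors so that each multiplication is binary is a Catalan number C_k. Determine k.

Bracketing 12 factors into binary products is counted by C_{12−1} = C_11.

11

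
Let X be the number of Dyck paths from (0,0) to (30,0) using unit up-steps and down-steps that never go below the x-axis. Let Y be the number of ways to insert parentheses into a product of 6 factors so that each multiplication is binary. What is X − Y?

A Dyck path with 15 up-steps and 15 down-steps has semilength 15, so there are C_15 of them. So X = C_15 = 9694845.
Ways to associate a product of 6 factors correspond to binary trees on 6 leaves, so the count is C_5. So Y = C_5 = 42.
X − Y = 9694845 − 42 = 9694803.

9694803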